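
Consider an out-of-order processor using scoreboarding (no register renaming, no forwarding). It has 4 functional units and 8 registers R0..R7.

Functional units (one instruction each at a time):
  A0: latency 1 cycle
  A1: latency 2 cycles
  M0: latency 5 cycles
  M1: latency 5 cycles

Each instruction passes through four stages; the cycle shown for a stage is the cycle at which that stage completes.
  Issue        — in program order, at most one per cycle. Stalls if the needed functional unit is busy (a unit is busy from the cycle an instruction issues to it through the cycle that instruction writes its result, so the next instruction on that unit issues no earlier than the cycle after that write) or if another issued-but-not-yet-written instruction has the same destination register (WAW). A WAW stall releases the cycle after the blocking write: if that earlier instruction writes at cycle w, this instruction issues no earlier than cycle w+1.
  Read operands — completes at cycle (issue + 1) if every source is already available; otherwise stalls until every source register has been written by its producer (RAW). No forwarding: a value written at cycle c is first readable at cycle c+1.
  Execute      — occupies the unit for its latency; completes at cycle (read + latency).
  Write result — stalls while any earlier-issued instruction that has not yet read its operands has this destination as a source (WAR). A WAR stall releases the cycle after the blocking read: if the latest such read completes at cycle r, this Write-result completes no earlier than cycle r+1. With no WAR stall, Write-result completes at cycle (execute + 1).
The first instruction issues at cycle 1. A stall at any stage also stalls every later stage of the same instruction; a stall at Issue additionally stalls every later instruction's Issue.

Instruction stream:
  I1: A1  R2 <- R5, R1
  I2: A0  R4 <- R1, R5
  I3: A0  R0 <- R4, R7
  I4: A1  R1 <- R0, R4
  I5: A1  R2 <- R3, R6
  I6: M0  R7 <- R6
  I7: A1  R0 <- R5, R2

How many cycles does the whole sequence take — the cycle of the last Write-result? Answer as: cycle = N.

cycle = 23

t=1  issue I1 (A1)
t=2  I1 read-ops, issue I2 (A0)
t=3  I2 read-ops
t=4  I1 finished on A1, I2 finished on A0
t=5  I1→R2, I2→R4
t=6  issue I3 (A0)
t=7  I3 read-ops, issue I4 (A1)
t=8  I3 finished on A0
t=9  I3→R0
t=10  I4 read-ops
t=12  I4 finished on A1
t=13  I4→R1
t=14  issue I5 (A1)
t=15  I5 read-ops, issue I6 (M0)
t=16  I6 read-ops
t=17  I5 finished on A1
t=18  I5→R2
t=19  issue I7 (A1)
t=20  I7 read-ops
t=21  I6 finished on M0
t=22  I6→R7, I7 finished on A1
t=23  I7→R0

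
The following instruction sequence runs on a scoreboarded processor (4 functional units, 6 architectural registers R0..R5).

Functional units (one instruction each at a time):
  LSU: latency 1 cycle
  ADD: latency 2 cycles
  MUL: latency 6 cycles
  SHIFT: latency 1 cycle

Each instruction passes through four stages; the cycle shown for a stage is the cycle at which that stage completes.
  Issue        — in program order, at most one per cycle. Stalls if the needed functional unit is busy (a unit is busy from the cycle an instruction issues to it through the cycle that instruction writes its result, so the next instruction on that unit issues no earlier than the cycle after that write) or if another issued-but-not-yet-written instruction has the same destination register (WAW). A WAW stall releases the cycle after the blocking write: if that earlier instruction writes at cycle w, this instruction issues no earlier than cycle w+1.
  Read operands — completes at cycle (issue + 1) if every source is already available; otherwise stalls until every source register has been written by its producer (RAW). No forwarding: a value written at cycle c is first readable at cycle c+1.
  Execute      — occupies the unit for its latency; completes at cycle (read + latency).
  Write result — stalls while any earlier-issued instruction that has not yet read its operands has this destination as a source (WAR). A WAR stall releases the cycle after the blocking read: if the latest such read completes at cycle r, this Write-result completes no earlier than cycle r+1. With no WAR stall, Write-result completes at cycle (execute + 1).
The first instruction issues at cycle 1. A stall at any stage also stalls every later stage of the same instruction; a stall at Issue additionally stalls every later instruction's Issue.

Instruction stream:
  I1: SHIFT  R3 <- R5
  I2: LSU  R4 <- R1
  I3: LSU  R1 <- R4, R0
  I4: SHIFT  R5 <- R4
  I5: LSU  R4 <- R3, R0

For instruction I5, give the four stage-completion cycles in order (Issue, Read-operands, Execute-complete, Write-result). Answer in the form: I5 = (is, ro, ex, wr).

I5 = (10, 11, 12, 13)

I1 -> (1, 2, 3, 4)
I2 -> (2, 3, 4, 5)
I3 -> (6, 7, 8, 9)  // struct: LSU busy until I2 writes@5
I4 -> (7, 8, 9, 10)
I5 -> (10, 11, 12, 13)  // struct: LSU busy until I3 writes@9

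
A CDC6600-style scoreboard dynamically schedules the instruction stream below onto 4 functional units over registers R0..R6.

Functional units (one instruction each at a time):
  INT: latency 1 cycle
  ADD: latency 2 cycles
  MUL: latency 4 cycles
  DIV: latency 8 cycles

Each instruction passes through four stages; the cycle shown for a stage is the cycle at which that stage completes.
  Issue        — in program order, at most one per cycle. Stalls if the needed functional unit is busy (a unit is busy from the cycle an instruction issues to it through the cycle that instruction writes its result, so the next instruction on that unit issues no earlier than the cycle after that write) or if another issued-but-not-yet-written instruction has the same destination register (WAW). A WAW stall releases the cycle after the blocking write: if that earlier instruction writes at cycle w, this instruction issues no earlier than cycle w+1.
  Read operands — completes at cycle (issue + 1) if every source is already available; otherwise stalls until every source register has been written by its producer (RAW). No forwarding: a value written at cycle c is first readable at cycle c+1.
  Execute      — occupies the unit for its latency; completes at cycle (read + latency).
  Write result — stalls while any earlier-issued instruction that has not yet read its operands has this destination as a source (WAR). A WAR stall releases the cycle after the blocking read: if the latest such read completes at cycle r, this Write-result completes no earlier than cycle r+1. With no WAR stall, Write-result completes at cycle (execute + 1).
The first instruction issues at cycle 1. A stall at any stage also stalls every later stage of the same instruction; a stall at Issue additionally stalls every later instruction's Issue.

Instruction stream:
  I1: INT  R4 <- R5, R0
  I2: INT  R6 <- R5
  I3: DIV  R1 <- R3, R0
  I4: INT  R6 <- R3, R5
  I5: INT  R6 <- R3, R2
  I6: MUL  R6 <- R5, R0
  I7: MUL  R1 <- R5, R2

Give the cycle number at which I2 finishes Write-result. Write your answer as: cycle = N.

cycle = 8

[1] I1 issues→INT
[2] I1 reads
[3] I1 exec-done
[4] I1 writes R4
[5] I2 issues→INT
[6] I2 reads; I3 issues→DIV
[7] I2 exec-done; I3 reads
[8] I2 writes R6
[9] I4 issues→INT
[10] I4 reads
[11] I4 exec-done
[12] I4 writes R6
[13] I5 issues→INT
[14] I5 reads
[15] I3 exec-done; I5 exec-done
[16] I3 writes R1; I5 writes R6
[17] I6 issues→MUL
[18] I6 reads
[22] I6 exec-done
[23] I6 writes R6
[24] I7 issues→MUL
[25] I7 reads
[29] I7 exec-done
[30] I7 writes R1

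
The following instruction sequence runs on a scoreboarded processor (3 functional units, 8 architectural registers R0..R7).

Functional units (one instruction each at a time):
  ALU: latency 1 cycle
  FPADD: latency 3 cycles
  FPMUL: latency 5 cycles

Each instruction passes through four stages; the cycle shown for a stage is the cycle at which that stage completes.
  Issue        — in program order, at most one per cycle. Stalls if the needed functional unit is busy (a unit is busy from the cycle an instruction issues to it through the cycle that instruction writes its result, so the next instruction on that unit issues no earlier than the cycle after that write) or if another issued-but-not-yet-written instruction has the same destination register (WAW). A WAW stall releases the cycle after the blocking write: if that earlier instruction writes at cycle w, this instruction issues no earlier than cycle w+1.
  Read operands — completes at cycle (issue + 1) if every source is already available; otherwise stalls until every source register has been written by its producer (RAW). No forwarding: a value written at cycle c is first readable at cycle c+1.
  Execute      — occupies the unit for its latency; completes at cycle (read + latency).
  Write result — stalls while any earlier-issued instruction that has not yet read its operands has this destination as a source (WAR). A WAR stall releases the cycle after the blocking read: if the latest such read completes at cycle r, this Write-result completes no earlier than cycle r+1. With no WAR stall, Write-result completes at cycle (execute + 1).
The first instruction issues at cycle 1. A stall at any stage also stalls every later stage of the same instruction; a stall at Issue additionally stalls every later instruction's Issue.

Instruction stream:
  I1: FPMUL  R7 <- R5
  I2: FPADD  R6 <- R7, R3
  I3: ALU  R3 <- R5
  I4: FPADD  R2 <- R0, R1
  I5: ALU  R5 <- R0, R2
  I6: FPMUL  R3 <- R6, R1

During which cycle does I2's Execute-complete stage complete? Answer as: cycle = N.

cycle = 12

1) issue 1, read 2, done 7, write 8
2) issue 2, read 9, done 12, write 13  <RAW R7: wait I1 write@8>
3) issue 3, read 4, done 5, write 10  <WAR R3: wait I2 read@9>
4) issue 14, read 15, done 18, write 19  <struct: FPADD busy until I2 writes@13>
5) issue 15, read 20, done 21, write 22  <RAW R2: wait I4 write@19>
6) issue 16, read 17, done 22, write 23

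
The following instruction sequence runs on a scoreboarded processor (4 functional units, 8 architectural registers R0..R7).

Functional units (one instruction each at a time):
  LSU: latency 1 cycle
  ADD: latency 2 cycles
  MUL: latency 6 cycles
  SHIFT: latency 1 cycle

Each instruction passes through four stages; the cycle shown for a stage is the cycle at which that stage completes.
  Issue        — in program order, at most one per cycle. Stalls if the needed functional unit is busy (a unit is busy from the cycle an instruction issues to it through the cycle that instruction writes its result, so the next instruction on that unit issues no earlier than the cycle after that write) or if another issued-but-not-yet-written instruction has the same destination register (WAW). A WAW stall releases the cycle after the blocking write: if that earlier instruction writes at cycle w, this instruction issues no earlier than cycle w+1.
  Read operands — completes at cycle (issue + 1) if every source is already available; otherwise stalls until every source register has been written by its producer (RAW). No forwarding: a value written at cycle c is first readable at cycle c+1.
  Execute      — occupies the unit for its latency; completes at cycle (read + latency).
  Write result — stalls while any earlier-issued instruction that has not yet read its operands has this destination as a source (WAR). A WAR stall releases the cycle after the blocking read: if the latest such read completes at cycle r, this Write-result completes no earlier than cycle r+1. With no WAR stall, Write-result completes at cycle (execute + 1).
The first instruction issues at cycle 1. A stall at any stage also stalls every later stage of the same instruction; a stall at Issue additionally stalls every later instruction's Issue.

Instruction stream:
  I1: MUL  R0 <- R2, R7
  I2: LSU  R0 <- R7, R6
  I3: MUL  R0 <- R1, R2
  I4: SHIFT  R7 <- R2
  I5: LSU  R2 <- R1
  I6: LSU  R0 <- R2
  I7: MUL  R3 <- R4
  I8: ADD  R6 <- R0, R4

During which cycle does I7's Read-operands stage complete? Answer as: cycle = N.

  I1 | 1 | 2 | 8 | 9
  I2 | 10 | 11 | 12 | 13   WAW R0: wait I1 write@9
  I3 | 14 | 15 | 21 | 22   WAW R0: wait I2 write@13
  I4 | 15 | 16 | 17 | 18
  I5 | 16 | 17 | 18 | 19
  I6 | 23 | 24 | 25 | 26   WAW R0: wait I3 write@22
  I7 | 24 | 25 | 31 | 32
  I8 | 25 | 27 | 29 | 30   RAW R0: wait I6 write@26

cycle = 25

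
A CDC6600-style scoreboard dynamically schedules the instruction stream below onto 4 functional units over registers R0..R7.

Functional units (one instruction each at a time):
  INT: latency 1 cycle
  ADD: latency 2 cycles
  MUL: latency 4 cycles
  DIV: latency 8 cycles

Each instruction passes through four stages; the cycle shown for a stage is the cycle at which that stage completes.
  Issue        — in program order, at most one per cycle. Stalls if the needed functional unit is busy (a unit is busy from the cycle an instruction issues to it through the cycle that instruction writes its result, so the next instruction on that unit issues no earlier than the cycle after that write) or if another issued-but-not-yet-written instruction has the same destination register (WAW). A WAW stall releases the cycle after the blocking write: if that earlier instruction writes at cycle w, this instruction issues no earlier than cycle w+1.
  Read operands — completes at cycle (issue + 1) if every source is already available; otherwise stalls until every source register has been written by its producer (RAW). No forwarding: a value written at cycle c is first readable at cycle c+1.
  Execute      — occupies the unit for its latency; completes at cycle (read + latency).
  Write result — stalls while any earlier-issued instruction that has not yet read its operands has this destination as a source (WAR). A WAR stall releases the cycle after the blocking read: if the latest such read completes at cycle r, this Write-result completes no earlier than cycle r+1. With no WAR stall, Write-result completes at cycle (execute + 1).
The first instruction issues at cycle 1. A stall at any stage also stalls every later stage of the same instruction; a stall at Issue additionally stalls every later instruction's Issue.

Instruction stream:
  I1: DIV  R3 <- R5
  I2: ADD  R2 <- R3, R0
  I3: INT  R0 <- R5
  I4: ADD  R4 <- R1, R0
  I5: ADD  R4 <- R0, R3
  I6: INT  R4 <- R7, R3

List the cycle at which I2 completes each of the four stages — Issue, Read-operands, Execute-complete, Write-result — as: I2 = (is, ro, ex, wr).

I2 = (2, 12, 14, 15)

c1: I1 issues→DIV
c2: I1 reads; I2 issues→ADD
c3: I3 issues→INT
c4: I3 reads
c5: I3 exec-done
c10: I1 exec-done
c11: I1 writes R3
c12: I2 reads
c13: I3 writes R0
c14: I2 exec-done
c15: I2 writes R2
c16: I4 issues→ADD
c17: I4 reads
c19: I4 exec-done
c20: I4 writes R4
c21: I5 issues→ADD
c22: I5 reads
c24: I5 exec-done
c25: I5 writes R4
c26: I6 issues→INT
c27: I6 reads
c28: I6 exec-done
c29: I6 writes R4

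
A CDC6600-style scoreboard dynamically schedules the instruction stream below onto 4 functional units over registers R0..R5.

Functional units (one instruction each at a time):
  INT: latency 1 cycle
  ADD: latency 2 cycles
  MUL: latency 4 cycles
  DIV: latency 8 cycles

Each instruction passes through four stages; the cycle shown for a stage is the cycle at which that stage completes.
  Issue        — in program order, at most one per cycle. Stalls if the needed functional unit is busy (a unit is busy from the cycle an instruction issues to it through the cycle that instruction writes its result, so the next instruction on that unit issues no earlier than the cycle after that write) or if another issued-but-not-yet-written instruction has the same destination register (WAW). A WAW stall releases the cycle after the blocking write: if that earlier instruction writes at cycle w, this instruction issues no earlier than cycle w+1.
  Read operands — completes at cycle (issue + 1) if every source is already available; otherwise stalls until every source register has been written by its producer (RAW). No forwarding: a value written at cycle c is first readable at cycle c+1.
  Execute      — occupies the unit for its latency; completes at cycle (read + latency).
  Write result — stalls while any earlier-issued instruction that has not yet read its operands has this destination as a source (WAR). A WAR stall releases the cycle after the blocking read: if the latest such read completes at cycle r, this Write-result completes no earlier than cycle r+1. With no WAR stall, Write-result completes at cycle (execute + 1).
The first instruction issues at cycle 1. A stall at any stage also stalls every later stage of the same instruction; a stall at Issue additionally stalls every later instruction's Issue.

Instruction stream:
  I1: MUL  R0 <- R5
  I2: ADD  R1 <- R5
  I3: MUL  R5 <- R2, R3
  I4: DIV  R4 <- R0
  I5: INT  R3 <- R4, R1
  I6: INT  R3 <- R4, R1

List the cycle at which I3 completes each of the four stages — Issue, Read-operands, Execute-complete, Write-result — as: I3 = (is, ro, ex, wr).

I3 = (8, 9, 13, 14)

I1: IS=1 RO=2 EX=6 WR=7
I2: IS=2 RO=3 EX=5 WR=6
I3: IS=8 RO=9 EX=13 WR=14  [struct: MUL busy until I1 writes@7]
I4: IS=9 RO=10 EX=18 WR=19
I5: IS=10 RO=20 EX=21 WR=22  [RAW R4: wait I4 write@19]
I6: IS=23 RO=24 EX=25 WR=26  [struct: INT busy until I5 writes@22]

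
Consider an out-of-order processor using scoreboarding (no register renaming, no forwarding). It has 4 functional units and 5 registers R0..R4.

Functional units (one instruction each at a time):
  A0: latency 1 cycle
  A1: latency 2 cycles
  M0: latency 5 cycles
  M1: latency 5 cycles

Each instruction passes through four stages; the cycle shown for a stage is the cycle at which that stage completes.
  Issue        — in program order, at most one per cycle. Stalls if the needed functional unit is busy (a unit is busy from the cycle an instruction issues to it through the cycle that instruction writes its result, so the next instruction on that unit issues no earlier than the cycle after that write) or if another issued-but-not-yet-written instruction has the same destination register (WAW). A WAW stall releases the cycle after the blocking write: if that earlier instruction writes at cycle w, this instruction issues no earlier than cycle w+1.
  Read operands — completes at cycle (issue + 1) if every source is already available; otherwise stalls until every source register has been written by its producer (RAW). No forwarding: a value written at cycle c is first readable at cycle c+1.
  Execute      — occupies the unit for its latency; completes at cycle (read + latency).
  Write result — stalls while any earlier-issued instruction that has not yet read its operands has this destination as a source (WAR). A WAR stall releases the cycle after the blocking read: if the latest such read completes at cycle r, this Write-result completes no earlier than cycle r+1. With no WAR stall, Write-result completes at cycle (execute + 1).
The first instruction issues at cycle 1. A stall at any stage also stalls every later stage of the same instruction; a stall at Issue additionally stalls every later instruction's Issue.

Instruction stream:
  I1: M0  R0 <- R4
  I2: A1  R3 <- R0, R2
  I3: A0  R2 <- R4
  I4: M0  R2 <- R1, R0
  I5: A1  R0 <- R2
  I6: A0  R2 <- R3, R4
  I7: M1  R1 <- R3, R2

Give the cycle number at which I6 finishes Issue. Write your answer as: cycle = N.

cycle = 19

[1] I1 issues→M0
[2] I1 reads; I2 issues→A1
[3] I3 issues→A0
[4] I3 reads
[5] I3 exec-done
[7] I1 exec-done
[8] I1 writes R0
[9] I2 reads
[10] I3 writes R2
[11] I2 exec-done; I4 issues→M0
[12] I2 writes R3; I4 reads
[13] I5 issues→A1
[17] I4 exec-done
[18] I4 writes R2
[19] I5 reads; I6 issues→A0
[20] I6 reads; I7 issues→M1
[21] I5 exec-done; I6 exec-done
[22] I5 writes R0; I6 writes R2
[23] I7 reads
[28] I7 exec-done
[29] I7 writes R1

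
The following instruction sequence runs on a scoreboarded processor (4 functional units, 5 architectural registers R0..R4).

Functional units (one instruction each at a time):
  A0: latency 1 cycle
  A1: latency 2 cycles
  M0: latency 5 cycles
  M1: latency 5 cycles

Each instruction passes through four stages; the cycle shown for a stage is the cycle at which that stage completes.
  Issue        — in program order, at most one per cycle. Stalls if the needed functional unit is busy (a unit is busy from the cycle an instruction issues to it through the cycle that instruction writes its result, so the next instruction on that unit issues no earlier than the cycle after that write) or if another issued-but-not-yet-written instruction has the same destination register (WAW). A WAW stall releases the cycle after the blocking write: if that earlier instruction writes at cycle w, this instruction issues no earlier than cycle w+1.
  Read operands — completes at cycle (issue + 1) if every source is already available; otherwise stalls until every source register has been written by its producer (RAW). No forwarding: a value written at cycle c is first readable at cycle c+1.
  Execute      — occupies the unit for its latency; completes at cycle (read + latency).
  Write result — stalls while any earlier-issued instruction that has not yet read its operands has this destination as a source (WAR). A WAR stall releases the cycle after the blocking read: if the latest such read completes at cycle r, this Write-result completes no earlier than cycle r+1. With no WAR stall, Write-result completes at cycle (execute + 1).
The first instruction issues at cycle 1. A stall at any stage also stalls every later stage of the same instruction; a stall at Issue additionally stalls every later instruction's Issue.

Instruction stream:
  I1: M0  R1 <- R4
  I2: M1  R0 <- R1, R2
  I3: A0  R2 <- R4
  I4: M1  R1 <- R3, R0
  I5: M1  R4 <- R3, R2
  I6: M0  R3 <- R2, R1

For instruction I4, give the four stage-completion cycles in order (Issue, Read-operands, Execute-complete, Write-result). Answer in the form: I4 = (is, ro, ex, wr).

I4 = (16, 17, 22, 23)

I1 -> (1, 2, 7, 8)
I2 -> (2, 9, 14, 15)  // RAW R1: wait I1 write@8
I3 -> (3, 4, 5, 10)  // WAR R2: wait I2 read@9
I4 -> (16, 17, 22, 23)  // struct: M1 busy until I2 writes@15
I5 -> (24, 25, 30, 31)  // struct: M1 busy until I4 writes@23
I6 -> (25, 26, 31, 32)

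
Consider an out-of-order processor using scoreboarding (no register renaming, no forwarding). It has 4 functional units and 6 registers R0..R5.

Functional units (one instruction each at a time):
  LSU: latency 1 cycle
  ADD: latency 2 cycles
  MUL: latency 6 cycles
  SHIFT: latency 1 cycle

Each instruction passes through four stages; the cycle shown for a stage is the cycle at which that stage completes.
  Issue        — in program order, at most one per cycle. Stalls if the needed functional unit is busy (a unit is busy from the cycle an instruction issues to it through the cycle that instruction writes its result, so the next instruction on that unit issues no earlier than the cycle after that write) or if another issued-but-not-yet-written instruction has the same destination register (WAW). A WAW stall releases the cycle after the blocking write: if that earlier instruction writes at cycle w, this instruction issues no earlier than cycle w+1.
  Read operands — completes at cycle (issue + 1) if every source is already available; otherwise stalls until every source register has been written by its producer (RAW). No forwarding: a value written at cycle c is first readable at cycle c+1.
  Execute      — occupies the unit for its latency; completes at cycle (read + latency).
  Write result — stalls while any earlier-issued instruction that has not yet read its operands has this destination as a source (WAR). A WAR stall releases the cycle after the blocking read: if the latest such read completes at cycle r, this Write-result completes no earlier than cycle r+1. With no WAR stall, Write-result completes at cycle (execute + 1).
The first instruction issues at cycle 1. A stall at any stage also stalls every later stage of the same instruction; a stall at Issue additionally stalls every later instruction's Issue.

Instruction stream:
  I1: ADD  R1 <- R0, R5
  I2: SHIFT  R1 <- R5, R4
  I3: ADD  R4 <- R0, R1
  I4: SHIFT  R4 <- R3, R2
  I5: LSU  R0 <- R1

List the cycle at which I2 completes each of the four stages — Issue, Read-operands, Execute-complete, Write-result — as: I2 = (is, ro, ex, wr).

c1: I1 issues→ADD
c2: I1 reads
c4: I1 exec-done
c5: I1 writes R1
c6: I2 issues→SHIFT
c7: I2 reads | I3 issues→ADD
c8: I2 exec-done
c9: I2 writes R1
c10: I3 reads
c12: I3 exec-done
c13: I3 writes R4
c14: I4 issues→SHIFT
c15: I4 reads | I5 issues→LSU
c16: I4 exec-done | I5 reads
c17: I4 writes R4 | I5 exec-done
c18: I5 writes R0

I2 = (6, 7, 8, 9)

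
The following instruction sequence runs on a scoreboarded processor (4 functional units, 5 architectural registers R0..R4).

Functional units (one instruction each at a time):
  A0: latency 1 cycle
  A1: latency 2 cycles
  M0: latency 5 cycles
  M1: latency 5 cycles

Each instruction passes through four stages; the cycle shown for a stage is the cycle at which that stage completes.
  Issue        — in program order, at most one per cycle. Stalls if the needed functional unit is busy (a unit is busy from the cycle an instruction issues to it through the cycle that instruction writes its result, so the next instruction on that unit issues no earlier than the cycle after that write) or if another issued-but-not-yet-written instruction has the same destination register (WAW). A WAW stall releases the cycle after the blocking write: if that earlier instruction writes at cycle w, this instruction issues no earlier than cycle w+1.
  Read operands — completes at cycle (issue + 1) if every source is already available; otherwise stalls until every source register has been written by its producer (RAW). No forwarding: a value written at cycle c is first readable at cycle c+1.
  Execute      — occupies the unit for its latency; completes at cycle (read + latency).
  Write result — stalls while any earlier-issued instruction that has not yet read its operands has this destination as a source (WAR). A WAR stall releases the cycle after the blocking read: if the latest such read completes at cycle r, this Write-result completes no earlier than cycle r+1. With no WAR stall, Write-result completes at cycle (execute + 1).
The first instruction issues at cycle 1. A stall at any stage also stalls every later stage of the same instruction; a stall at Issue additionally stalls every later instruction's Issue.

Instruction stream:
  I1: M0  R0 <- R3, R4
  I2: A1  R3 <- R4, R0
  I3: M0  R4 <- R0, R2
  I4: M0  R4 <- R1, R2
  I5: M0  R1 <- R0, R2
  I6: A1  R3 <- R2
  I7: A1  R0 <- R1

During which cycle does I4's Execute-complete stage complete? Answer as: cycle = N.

1) issue 1, read 2, done 7, write 8
2) issue 2, read 9, done 11, write 12  <RAW R0: wait I1 write@8>
3) issue 9, read 10, done 15, write 16  <struct: M0 busy until I1 writes@8>
4) issue 17, read 18, done 23, write 24  <struct: M0 busy until I3 writes@16>
5) issue 25, read 26, done 31, write 32  <struct: M0 busy until I4 writes@24>
6) issue 26, read 27, done 29, write 30
7) issue 31, read 33, done 35, write 36  <struct: A1 busy until I6 writes@30 / RAW R1: wait I5 write@32>

cycle = 23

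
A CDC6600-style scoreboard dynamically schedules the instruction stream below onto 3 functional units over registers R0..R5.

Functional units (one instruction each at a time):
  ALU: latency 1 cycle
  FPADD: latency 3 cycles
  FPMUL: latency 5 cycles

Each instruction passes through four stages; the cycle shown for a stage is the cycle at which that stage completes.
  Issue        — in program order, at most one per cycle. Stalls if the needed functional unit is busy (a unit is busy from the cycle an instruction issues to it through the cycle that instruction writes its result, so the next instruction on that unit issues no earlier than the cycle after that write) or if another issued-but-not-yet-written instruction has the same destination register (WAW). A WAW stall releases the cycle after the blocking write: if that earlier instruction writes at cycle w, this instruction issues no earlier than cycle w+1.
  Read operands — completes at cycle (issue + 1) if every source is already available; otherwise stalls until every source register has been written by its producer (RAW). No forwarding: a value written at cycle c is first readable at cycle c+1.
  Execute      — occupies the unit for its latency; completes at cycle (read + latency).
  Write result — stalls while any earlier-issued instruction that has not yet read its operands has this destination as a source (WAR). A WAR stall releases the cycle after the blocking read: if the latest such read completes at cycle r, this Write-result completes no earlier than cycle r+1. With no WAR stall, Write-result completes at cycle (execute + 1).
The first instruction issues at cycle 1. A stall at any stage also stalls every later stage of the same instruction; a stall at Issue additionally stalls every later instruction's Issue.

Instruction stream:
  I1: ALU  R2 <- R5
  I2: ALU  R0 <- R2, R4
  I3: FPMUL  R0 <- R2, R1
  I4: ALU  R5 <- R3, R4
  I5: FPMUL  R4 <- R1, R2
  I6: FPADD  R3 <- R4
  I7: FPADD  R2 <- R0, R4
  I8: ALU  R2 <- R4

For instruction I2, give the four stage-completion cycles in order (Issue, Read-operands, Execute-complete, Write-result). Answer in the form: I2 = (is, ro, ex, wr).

I2 = (5, 6, 7, 8)

[I1] 1/2/3/4
[I2] 5/6/7/8  (struct: ALU busy until I1 writes@4)
[I3] 9/10/15/16  (WAW R0: wait I2 write@8)
[I4] 10/11/12/13
[I5] 17/18/23/24  (struct: FPMUL busy until I3 writes@16)
[I6] 18/25/28/29  (RAW R4: wait I5 write@24)
[I7] 30/31/34/35  (struct: FPADD busy until I6 writes@29)
[I8] 36/37/38/39  (WAW R2: wait I7 write@35)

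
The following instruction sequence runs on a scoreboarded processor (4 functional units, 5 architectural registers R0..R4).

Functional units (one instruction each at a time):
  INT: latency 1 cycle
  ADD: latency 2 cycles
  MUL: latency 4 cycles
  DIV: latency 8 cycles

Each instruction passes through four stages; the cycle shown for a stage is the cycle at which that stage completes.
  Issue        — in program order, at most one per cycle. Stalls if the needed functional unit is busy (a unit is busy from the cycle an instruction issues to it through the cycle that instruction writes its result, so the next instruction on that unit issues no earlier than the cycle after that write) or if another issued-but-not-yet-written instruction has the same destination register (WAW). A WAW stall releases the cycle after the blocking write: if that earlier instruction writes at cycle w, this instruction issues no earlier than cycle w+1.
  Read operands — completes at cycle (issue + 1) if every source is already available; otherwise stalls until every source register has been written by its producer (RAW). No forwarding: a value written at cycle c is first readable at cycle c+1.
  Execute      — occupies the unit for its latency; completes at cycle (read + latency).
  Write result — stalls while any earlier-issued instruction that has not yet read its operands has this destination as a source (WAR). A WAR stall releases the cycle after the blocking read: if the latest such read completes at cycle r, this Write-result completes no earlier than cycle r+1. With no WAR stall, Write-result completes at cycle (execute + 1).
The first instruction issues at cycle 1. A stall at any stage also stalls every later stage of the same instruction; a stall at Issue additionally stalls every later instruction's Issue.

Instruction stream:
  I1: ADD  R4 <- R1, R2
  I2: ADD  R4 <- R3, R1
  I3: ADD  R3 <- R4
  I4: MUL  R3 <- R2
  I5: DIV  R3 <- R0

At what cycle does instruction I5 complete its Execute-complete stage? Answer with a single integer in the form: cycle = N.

t=1  I1 dispatched to ADD
t=2  I1 operands ready
t=4  I1 complete
t=5  R4←I1
t=6  I2 dispatched to ADD
t=7  I2 operands ready
t=9  I2 complete
t=10  R4←I2
t=11  I3 dispatched to ADD
t=12  I3 operands ready
t=14  I3 complete
t=15  R3←I3
t=16  I4 dispatched to MUL
t=17  I4 operands ready
t=21  I4 complete
t=22  R3←I4
t=23  I5 dispatched to DIV
t=24  I5 operands ready
t=32  I5 complete
t=33  R3←I5

cycle = 32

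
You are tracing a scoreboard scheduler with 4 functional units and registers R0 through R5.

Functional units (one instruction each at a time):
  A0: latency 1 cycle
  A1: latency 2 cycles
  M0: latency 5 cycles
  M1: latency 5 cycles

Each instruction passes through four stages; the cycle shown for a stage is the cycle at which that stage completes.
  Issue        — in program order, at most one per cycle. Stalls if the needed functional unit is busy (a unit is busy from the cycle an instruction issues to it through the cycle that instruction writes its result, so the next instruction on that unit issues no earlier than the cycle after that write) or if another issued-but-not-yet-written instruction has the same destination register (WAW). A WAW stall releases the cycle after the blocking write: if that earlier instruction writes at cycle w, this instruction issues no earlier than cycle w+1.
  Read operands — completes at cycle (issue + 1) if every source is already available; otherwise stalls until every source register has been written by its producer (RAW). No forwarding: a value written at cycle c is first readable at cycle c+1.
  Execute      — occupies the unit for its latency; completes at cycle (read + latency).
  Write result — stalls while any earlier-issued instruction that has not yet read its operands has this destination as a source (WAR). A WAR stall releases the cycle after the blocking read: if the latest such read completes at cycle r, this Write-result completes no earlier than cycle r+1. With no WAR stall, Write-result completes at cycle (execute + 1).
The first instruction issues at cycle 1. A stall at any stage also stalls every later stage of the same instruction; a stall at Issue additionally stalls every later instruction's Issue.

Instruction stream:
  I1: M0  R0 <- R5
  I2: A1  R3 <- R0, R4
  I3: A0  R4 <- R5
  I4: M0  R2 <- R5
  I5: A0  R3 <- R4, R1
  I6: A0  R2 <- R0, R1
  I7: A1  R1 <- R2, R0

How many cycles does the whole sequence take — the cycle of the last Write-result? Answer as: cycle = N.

cycle = 24

t=1  I1 dispatched to M0
t=2  I1 operands ready · I2 dispatched to A1
t=3  I3 dispatched to A0
t=4  I3 operands ready
t=5  I3 complete
t=7  I1 complete
t=8  R0←I1
t=9  I2 operands ready · I4 dispatched to M0
t=10  R4←I3 · I4 operands ready
t=11  I2 complete
t=12  R3←I2
t=13  I5 dispatched to A0
t=14  I5 operands ready
t=15  I4 complete · I5 complete
t=16  R2←I4 · R3←I5
t=17  I6 dispatched to A0
t=18  I6 operands ready · I7 dispatched to A1
t=19  I6 complete
t=20  R2←I6
t=21  I7 operands ready
t=23  I7 complete
t=24  R1←I7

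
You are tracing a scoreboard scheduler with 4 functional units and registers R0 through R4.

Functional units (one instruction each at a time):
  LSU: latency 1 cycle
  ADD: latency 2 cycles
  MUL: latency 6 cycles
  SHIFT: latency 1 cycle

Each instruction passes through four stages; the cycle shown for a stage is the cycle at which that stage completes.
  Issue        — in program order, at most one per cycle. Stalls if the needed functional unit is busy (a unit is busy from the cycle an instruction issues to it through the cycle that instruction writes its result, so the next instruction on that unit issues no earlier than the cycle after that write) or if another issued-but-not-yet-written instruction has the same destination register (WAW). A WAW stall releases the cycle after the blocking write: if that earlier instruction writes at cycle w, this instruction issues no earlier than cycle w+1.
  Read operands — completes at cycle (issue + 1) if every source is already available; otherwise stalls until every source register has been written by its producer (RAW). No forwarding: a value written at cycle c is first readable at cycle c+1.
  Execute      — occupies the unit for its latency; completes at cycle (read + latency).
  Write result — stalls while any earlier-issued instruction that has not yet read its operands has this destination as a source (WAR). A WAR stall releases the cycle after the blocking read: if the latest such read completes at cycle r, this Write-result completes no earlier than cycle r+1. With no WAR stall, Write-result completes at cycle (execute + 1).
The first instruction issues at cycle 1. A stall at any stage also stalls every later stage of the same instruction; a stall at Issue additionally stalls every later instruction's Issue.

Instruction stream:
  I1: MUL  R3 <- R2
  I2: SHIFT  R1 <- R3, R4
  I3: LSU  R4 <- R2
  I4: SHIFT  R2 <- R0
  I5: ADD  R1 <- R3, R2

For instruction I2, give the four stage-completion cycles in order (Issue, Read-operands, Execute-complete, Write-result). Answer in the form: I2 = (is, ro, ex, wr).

I1  is:1  ro:2  ex:8  wr:9
I2  is:2  ro:10  ex:11  wr:12  — RAW R3: wait I1 write@9
I3  is:3  ro:4  ex:5  wr:11  — WAR R4: wait I2 read@10
I4  is:13  ro:14  ex:15  wr:16  — struct: SHIFT busy until I2 writes@12
I5  is:14  ro:17  ex:19  wr:20  — RAW R2: wait I4 write@16

I2 = (2, 10, 11, 12)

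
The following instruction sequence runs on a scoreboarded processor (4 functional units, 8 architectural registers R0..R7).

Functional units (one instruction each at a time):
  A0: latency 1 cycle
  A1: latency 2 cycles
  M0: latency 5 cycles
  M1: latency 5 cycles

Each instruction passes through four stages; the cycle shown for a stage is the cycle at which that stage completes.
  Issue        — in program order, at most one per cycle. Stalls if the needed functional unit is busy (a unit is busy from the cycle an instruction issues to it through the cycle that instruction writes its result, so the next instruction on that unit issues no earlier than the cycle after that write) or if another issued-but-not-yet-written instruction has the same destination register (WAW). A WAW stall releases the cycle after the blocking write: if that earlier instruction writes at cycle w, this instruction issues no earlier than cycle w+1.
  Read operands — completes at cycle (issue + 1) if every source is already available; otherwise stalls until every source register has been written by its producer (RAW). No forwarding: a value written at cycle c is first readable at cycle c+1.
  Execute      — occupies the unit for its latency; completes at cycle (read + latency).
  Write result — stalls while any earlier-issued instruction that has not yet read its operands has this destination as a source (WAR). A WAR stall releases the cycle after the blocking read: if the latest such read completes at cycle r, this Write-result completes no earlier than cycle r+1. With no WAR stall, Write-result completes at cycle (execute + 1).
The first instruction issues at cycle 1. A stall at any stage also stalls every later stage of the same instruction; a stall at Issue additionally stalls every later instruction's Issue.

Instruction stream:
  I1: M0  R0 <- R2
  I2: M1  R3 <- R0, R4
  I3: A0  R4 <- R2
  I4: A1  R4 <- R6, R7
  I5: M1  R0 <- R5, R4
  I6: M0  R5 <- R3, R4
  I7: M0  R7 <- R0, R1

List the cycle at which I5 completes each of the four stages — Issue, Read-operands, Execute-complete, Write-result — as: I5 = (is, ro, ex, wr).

I5 = (16, 17, 22, 23)

1) issue 1, read 2, done 7, write 8
2) issue 2, read 9, done 14, write 15  <RAW R0: wait I1 write@8>
3) issue 3, read 4, done 5, write 10  <WAR R4: wait I2 read@9>
4) issue 11, read 12, done 14, write 15  <WAW R4: wait I3 write@10>
5) issue 16, read 17, done 22, write 23  <struct: M1 busy until I2 writes@15>
6) issue 17, read 18, done 23, write 24
7) issue 25, read 26, done 31, write 32  <struct: M0 busy until I6 writes@24>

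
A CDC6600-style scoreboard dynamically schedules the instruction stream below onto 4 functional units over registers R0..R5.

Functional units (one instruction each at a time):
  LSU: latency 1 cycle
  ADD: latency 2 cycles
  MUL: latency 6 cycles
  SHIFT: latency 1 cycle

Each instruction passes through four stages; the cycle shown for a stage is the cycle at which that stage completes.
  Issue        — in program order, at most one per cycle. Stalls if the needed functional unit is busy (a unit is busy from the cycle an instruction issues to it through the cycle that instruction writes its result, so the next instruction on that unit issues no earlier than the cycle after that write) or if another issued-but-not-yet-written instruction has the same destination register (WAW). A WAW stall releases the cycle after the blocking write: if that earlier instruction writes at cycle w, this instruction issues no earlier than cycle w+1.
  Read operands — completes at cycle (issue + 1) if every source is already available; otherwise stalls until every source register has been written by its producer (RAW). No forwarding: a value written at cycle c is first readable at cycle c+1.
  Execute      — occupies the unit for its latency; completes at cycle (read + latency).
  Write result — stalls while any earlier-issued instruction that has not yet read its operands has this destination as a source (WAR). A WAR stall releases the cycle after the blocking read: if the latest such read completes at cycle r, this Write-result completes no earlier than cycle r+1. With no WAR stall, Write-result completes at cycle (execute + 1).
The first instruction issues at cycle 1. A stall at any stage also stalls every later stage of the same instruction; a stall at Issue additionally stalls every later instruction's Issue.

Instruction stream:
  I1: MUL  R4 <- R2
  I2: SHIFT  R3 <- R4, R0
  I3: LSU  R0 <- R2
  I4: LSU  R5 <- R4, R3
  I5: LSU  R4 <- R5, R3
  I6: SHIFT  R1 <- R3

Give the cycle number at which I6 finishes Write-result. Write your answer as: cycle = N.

cycle = 20

[1] issue I1 (MUL)
[2] I1 read-ops, issue I2 (SHIFT)
[3] issue I3 (LSU)
[4] I3 read-ops
[5] I3 finished on LSU
[8] I1 finished on MUL
[9] I1→R4
[10] I2 read-ops
[11] I2 finished on SHIFT, I3→R0
[12] I2→R3, issue I4 (LSU)
[13] I4 read-ops
[14] I4 finished on LSU
[15] I4→R5
[16] issue I5 (LSU)
[17] I5 read-ops, issue I6 (SHIFT)
[18] I5 finished on LSU, I6 read-ops
[19] I5→R4, I6 finished on SHIFT
[20] I6→R1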